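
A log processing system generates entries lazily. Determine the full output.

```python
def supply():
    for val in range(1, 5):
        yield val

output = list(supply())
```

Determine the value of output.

Step 1: The generator yields each value from range(1, 5).
Step 2: list() consumes all yields: [1, 2, 3, 4].
Therefore output = [1, 2, 3, 4].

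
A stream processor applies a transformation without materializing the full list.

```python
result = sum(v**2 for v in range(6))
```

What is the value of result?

Step 1: Compute v**2 for each v in range(6):
  v=0: 0**2 = 0
  v=1: 1**2 = 1
  v=2: 2**2 = 4
  v=3: 3**2 = 9
  v=4: 4**2 = 16
  v=5: 5**2 = 25
Step 2: sum = 0 + 1 + 4 + 9 + 16 + 25 = 55.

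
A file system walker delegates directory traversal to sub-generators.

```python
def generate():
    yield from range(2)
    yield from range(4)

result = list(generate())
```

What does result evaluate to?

Step 1: Trace yields in order:
  yield 0
  yield 1
  yield 0
  yield 1
  yield 2
  yield 3
Therefore result = [0, 1, 0, 1, 2, 3].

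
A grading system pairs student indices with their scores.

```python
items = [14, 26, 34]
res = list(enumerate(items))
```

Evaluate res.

Step 1: enumerate pairs each element with its index:
  (0, 14)
  (1, 26)
  (2, 34)
Therefore res = [(0, 14), (1, 26), (2, 34)].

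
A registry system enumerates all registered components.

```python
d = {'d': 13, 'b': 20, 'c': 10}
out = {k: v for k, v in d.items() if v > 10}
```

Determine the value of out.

Step 1: Filter items where value > 10:
  'd': 13 > 10: kept
  'b': 20 > 10: kept
  'c': 10 <= 10: removed
Therefore out = {'d': 13, 'b': 20}.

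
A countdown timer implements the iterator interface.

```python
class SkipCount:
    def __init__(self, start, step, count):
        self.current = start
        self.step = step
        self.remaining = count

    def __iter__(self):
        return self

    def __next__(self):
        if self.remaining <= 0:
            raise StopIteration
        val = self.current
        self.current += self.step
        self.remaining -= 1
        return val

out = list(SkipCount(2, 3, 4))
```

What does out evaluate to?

Step 1: SkipCount starts at 2, increments by 3, for 4 steps:
  Yield 2, then current += 3
  Yield 5, then current += 3
  Yield 8, then current += 3
  Yield 11, then current += 3
Therefore out = [2, 5, 8, 11].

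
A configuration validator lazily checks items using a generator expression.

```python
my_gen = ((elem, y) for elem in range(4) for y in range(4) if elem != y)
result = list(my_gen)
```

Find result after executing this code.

Step 1: Nested generator over range(4) x range(4) where elem != y:
  (0, 0): excluded (elem == y)
  (0, 1): included
  (0, 2): included
  (0, 3): included
  (1, 0): included
  (1, 1): excluded (elem == y)
  (1, 2): included
  (1, 3): included
  (2, 0): included
  (2, 1): included
  (2, 2): excluded (elem == y)
  (2, 3): included
  (3, 0): included
  (3, 1): included
  (3, 2): included
  (3, 3): excluded (elem == y)
Therefore result = [(0, 1), (0, 2), (0, 3), (1, 0), (1, 2), (1, 3), (2, 0), (2, 1), (2, 3), (3, 0), (3, 1), (3, 2)].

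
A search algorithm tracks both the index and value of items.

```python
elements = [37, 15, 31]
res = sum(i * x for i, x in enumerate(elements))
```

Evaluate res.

Step 1: Compute i * x for each (i, x) in enumerate([37, 15, 31]):
  i=0, x=37: 0*37 = 0
  i=1, x=15: 1*15 = 15
  i=2, x=31: 2*31 = 62
Step 2: sum = 0 + 15 + 62 = 77.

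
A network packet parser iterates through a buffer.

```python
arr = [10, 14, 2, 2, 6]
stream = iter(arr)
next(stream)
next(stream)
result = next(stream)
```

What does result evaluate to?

Step 1: Create iterator over [10, 14, 2, 2, 6].
Step 2: next() consumes 10.
Step 3: next() consumes 14.
Step 4: next() returns 2.
Therefore result = 2.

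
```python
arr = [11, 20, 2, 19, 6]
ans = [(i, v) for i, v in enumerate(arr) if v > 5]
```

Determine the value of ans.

Step 1: Filter enumerate([11, 20, 2, 19, 6]) keeping v > 5:
  (0, 11): 11 > 5, included
  (1, 20): 20 > 5, included
  (2, 2): 2 <= 5, excluded
  (3, 19): 19 > 5, included
  (4, 6): 6 > 5, included
Therefore ans = [(0, 11), (1, 20), (3, 19), (4, 6)].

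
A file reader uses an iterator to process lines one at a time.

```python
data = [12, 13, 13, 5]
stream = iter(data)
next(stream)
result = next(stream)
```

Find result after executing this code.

Step 1: Create iterator over [12, 13, 13, 5].
Step 2: next() consumes 12.
Step 3: next() returns 13.
Therefore result = 13.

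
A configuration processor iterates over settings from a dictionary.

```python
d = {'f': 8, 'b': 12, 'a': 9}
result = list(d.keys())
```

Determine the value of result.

Step 1: d.keys() returns the dictionary keys in insertion order.
Therefore result = ['f', 'b', 'a'].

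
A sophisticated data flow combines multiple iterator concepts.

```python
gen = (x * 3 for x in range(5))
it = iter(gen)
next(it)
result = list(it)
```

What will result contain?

Step 1: Generator produces [0, 3, 6, 9, 12].
Step 2: next(it) consumes first element (0).
Step 3: list(it) collects remaining: [3, 6, 9, 12].
Therefore result = [3, 6, 9, 12].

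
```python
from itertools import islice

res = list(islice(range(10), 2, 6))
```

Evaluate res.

Step 1: islice(range(10), 2, 6) takes elements at indices [2, 6).
Step 2: Elements: [2, 3, 4, 5].
Therefore res = [2, 3, 4, 5].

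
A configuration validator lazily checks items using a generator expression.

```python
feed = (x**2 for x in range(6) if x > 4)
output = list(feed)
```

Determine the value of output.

Step 1: For range(6), keep x > 4, then square:
  x=0: 0 <= 4, excluded
  x=1: 1 <= 4, excluded
  x=2: 2 <= 4, excluded
  x=3: 3 <= 4, excluded
  x=4: 4 <= 4, excluded
  x=5: 5 > 4, yield 5**2 = 25
Therefore output = [25].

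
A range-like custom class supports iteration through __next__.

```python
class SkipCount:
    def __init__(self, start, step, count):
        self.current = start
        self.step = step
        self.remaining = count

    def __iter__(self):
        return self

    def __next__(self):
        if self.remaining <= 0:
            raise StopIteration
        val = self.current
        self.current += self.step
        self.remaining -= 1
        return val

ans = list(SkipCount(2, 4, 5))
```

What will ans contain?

Step 1: SkipCount starts at 2, increments by 4, for 5 steps:
  Yield 2, then current += 4
  Yield 6, then current += 4
  Yield 10, then current += 4
  Yield 14, then current += 4
  Yield 18, then current += 4
Therefore ans = [2, 6, 10, 14, 18].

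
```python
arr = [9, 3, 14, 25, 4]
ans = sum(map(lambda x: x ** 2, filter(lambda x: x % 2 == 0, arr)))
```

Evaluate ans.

Step 1: Filter even numbers from [9, 3, 14, 25, 4]: [14, 4]
Step 2: Square each: [196, 16]
Step 3: Sum = 212.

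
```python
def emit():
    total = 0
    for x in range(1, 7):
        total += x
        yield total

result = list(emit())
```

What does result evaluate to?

Step 1: Generator accumulates running sum:
  x=1: total = 1, yield 1
  x=2: total = 3, yield 3
  x=3: total = 6, yield 6
  x=4: total = 10, yield 10
  x=5: total = 15, yield 15
  x=6: total = 21, yield 21
Therefore result = [1, 3, 6, 10, 15, 21].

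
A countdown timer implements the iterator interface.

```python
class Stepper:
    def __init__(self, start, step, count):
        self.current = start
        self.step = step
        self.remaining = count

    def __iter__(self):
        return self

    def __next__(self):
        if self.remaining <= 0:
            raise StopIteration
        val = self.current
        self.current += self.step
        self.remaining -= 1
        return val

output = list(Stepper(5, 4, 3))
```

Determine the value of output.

Step 1: Stepper starts at 5, increments by 4, for 3 steps:
  Yield 5, then current += 4
  Yield 9, then current += 4
  Yield 13, then current += 4
Therefore output = [5, 9, 13].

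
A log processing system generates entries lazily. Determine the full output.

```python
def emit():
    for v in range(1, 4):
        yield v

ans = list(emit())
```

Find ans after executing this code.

Step 1: The generator yields each value from range(1, 4).
Step 2: list() consumes all yields: [1, 2, 3].
Therefore ans = [1, 2, 3].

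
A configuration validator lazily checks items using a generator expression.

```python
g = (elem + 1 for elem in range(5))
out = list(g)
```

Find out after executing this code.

Step 1: For each elem in range(5), compute elem+1:
  elem=0: 0+1 = 1
  elem=1: 1+1 = 2
  elem=2: 2+1 = 3
  elem=3: 3+1 = 4
  elem=4: 4+1 = 5
Therefore out = [1, 2, 3, 4, 5].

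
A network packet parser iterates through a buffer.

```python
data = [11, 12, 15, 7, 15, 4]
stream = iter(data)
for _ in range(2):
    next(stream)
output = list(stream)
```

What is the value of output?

Step 1: Create iterator over [11, 12, 15, 7, 15, 4].
Step 2: Advance 2 positions (consuming [11, 12]).
Step 3: list() collects remaining elements: [15, 7, 15, 4].
Therefore output = [15, 7, 15, 4].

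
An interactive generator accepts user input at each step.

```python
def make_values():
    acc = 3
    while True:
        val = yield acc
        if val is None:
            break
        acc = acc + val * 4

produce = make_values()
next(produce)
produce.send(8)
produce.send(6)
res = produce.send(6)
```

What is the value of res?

Step 1: next() -> yield acc=3.
Step 2: send(8) -> val=8, acc = 3 + 8*4 = 35, yield 35.
Step 3: send(6) -> val=6, acc = 35 + 6*4 = 59, yield 59.
Step 4: send(6) -> val=6, acc = 59 + 6*4 = 83, yield 83.
Therefore res = 83.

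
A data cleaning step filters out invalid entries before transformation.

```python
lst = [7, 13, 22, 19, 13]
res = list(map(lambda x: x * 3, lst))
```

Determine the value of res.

Step 1: Apply lambda x: x * 3 to each element:
  7 -> 21
  13 -> 39
  22 -> 66
  19 -> 57
  13 -> 39
Therefore res = [21, 39, 66, 57, 39].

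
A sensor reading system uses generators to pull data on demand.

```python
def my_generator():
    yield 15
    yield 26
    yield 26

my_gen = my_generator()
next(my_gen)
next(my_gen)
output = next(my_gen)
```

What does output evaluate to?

Step 1: my_generator() creates a generator.
Step 2: next(my_gen) yields 15 (consumed and discarded).
Step 3: next(my_gen) yields 26 (consumed and discarded).
Step 4: next(my_gen) yields 26, assigned to output.
Therefore output = 26.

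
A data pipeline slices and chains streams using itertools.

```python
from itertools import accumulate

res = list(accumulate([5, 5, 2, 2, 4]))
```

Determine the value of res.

Step 1: accumulate computes running sums:
  + 5 = 5
  + 5 = 10
  + 2 = 12
  + 2 = 14
  + 4 = 18
Therefore res = [5, 10, 12, 14, 18].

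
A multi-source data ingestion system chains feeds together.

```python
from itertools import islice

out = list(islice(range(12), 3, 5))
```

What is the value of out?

Step 1: islice(range(12), 3, 5) takes elements at indices [3, 5).
Step 2: Elements: [3, 4].
Therefore out = [3, 4].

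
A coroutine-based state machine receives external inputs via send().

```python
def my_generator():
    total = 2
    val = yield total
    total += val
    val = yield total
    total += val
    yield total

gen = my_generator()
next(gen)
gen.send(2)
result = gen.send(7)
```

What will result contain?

Step 1: next() -> yield total=2.
Step 2: send(2) -> val=2, total = 2+2 = 4, yield 4.
Step 3: send(7) -> val=7, total = 4+7 = 11, yield 11.
Therefore result = 11.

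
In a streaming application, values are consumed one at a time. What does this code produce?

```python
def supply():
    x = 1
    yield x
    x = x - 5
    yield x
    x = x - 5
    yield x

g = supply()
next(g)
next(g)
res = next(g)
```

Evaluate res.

Step 1: Trace through generator execution:
  Yield 1: x starts at 1, yield 1
  Yield 2: x = 1 - 5 = -4, yield -4
  Yield 3: x = -4 - 5 = -9, yield -9
Step 2: First next() gets 1, second next() gets the second value, third next() yields -9.
Therefore res = -9.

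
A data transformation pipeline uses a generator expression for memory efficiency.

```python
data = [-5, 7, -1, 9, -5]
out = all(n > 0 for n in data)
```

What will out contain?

Step 1: Check n > 0 for each element in [-5, 7, -1, 9, -5]:
  -5 > 0: False
  7 > 0: True
  -1 > 0: False
  9 > 0: True
  -5 > 0: False
Step 2: all() returns False.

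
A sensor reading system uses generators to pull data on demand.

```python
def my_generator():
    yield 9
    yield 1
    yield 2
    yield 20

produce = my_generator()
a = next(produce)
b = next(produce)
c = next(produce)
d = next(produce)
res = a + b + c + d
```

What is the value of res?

Step 1: Create generator and consume all values:
  a = next(produce) = 9
  b = next(produce) = 1
  c = next(produce) = 2
  d = next(produce) = 20
Step 2: res = 9 + 1 + 2 + 20 = 32.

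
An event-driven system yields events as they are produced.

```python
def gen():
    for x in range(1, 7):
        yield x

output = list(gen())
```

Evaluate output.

Step 1: The generator yields each value from range(1, 7).
Step 2: list() consumes all yields: [1, 2, 3, 4, 5, 6].
Therefore output = [1, 2, 3, 4, 5, 6].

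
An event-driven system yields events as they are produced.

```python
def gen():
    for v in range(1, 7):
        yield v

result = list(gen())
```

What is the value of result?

Step 1: The generator yields each value from range(1, 7).
Step 2: list() consumes all yields: [1, 2, 3, 4, 5, 6].
Therefore result = [1, 2, 3, 4, 5, 6].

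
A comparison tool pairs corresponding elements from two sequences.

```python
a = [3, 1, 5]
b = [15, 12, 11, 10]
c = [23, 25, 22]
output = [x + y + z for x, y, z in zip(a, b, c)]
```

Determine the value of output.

Step 1: zip three lists (truncates to shortest, len=3):
  3 + 15 + 23 = 41
  1 + 12 + 25 = 38
  5 + 11 + 22 = 38
Therefore output = [41, 38, 38].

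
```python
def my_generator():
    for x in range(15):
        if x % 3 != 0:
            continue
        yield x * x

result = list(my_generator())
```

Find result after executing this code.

Step 1: Only yield x**2 when x is divisible by 3:
  x=0: 0 % 3 == 0, yield 0**2 = 0
  x=3: 3 % 3 == 0, yield 3**2 = 9
  x=6: 6 % 3 == 0, yield 6**2 = 36
  x=9: 9 % 3 == 0, yield 9**2 = 81
  x=12: 12 % 3 == 0, yield 12**2 = 144
Therefore result = [0, 9, 36, 81, 144].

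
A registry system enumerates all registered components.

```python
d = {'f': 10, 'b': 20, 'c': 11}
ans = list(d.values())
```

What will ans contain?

Step 1: d.values() returns the dictionary values in insertion order.
Therefore ans = [10, 20, 11].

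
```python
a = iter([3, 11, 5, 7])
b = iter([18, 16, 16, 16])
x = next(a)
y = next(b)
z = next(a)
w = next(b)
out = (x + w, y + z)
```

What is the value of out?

Step 1: a iterates [3, 11, 5, 7], b iterates [18, 16, 16, 16].
Step 2: x = next(a) = 3, y = next(b) = 18.
Step 3: z = next(a) = 11, w = next(b) = 16.
Step 4: out = (3 + 16, 18 + 11) = (19, 29).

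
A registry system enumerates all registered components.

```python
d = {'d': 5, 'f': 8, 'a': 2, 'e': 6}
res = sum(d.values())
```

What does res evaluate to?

Step 1: d.values() = [5, 8, 2, 6].
Step 2: sum = 21.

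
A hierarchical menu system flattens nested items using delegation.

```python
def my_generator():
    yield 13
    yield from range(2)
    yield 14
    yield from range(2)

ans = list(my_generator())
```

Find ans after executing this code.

Step 1: Trace yields in order:
  yield 13
  yield 0
  yield 1
  yield 14
  yield 0
  yield 1
Therefore ans = [13, 0, 1, 14, 0, 1].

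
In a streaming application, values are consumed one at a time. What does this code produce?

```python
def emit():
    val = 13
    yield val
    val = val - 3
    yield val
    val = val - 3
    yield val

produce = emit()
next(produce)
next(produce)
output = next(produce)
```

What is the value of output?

Step 1: Trace through generator execution:
  Yield 1: val starts at 13, yield 13
  Yield 2: val = 13 - 3 = 10, yield 10
  Yield 3: val = 10 - 3 = 7, yield 7
Step 2: First next() gets 13, second next() gets the second value, third next() yields 7.
Therefore output = 7.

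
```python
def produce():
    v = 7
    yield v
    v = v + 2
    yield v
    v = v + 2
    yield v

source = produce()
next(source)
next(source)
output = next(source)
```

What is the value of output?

Step 1: Trace through generator execution:
  Yield 1: v starts at 7, yield 7
  Yield 2: v = 7 + 2 = 9, yield 9
  Yield 3: v = 9 + 2 = 11, yield 11
Step 2: First next() gets 7, second next() gets the second value, third next() yields 11.
Therefore output = 11.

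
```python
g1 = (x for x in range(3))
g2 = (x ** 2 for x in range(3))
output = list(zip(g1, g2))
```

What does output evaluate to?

Step 1: g1 produces [0, 1, 2].
Step 2: g2 produces [0, 1, 4].
Step 3: zip pairs them: [(0, 0), (1, 1), (2, 4)].
Therefore output = [(0, 0), (1, 1), (2, 4)].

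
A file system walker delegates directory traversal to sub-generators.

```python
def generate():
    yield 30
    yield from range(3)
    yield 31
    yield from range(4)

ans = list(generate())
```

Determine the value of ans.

Step 1: Trace yields in order:
  yield 30
  yield 0
  yield 1
  yield 2
  yield 31
  yield 0
  yield 1
  yield 2
  yield 3
Therefore ans = [30, 0, 1, 2, 31, 0, 1, 2, 3].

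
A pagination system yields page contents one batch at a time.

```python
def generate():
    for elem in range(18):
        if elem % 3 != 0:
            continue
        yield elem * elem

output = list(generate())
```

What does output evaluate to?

Step 1: Only yield elem**2 when elem is divisible by 3:
  elem=0: 0 % 3 == 0, yield 0**2 = 0
  elem=3: 3 % 3 == 0, yield 3**2 = 9
  elem=6: 6 % 3 == 0, yield 6**2 = 36
  elem=9: 9 % 3 == 0, yield 9**2 = 81
  elem=12: 12 % 3 == 0, yield 12**2 = 144
  elem=15: 15 % 3 == 0, yield 15**2 = 225
Therefore output = [0, 9, 36, 81, 144, 225].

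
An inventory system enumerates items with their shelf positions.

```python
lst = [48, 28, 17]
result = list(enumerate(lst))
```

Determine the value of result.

Step 1: enumerate pairs each element with its index:
  (0, 48)
  (1, 28)
  (2, 17)
Therefore result = [(0, 48), (1, 28), (2, 17)].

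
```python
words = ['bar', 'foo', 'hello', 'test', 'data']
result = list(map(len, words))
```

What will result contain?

Step 1: Map len() to each word:
  'bar' -> 3
  'foo' -> 3
  'hello' -> 5
  'test' -> 4
  'data' -> 4
Therefore result = [3, 3, 5, 4, 4].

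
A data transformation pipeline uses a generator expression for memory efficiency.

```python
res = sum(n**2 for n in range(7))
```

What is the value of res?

Step 1: Compute n**2 for each n in range(7):
  n=0: 0**2 = 0
  n=1: 1**2 = 1
  n=2: 2**2 = 4
  n=3: 3**2 = 9
  n=4: 4**2 = 16
  n=5: 5**2 = 25
  n=6: 6**2 = 36
Step 2: sum = 0 + 1 + 4 + 9 + 16 + 25 + 36 = 91.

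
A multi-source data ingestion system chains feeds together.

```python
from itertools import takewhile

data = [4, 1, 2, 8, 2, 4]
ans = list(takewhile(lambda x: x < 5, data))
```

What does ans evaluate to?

Step 1: takewhile stops at first element >= 5:
  4 < 5: take
  1 < 5: take
  2 < 5: take
  8 >= 5: stop
Therefore ans = [4, 1, 2].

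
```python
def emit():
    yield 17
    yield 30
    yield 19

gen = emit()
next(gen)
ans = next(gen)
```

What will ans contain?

Step 1: emit() creates a generator.
Step 2: next(gen) yields 17 (consumed and discarded).
Step 3: next(gen) yields 30, assigned to ans.
Therefore ans = 30.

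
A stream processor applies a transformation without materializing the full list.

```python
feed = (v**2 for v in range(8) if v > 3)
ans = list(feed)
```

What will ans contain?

Step 1: For range(8), keep v > 3, then square:
  v=0: 0 <= 3, excluded
  v=1: 1 <= 3, excluded
  v=2: 2 <= 3, excluded
  v=3: 3 <= 3, excluded
  v=4: 4 > 3, yield 4**2 = 16
  v=5: 5 > 3, yield 5**2 = 25
  v=6: 6 > 3, yield 6**2 = 36
  v=7: 7 > 3, yield 7**2 = 49
Therefore ans = [16, 25, 36, 49].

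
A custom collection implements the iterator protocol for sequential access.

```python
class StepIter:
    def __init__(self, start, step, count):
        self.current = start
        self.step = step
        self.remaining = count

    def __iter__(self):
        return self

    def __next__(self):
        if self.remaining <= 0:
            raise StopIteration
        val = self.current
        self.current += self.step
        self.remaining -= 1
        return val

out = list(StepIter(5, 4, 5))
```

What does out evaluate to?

Step 1: StepIter starts at 5, increments by 4, for 5 steps:
  Yield 5, then current += 4
  Yield 9, then current += 4
  Yield 13, then current += 4
  Yield 17, then current += 4
  Yield 21, then current += 4
Therefore out = [5, 9, 13, 17, 21].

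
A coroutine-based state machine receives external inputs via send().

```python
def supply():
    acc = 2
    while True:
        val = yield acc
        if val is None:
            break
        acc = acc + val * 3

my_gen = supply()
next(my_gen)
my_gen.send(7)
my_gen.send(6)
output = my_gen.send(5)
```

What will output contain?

Step 1: next() -> yield acc=2.
Step 2: send(7) -> val=7, acc = 2 + 7*3 = 23, yield 23.
Step 3: send(6) -> val=6, acc = 23 + 6*3 = 41, yield 41.
Step 4: send(5) -> val=5, acc = 41 + 5*3 = 56, yield 56.
Therefore output = 56.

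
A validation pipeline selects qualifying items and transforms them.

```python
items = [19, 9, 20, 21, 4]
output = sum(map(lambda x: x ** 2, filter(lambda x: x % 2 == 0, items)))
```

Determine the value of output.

Step 1: Filter even numbers from [19, 9, 20, 21, 4]: [20, 4]
Step 2: Square each: [400, 16]
Step 3: Sum = 416.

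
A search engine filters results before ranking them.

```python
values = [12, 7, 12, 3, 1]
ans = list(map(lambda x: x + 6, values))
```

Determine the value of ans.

Step 1: Apply lambda x: x + 6 to each element:
  12 -> 18
  7 -> 13
  12 -> 18
  3 -> 9
  1 -> 7
Therefore ans = [18, 13, 18, 9, 7].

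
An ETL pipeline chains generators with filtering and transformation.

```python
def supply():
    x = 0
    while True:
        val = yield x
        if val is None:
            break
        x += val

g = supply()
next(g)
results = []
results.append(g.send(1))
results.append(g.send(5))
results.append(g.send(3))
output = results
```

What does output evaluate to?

Step 1: next(g) -> yield 0.
Step 2: send(1) -> x = 1, yield 1.
Step 3: send(5) -> x = 6, yield 6.
Step 4: send(3) -> x = 9, yield 9.
Therefore output = [1, 6, 9].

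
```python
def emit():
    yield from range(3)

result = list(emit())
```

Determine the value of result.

Step 1: yield from delegates to the iterable, yielding each element.
Step 2: Collected values: [0, 1, 2].
Therefore result = [0, 1, 2].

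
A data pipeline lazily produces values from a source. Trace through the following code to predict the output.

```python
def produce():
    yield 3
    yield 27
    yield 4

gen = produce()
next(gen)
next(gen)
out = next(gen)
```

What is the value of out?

Step 1: produce() creates a generator.
Step 2: next(gen) yields 3 (consumed and discarded).
Step 3: next(gen) yields 27 (consumed and discarded).
Step 4: next(gen) yields 4, assigned to out.
Therefore out = 4.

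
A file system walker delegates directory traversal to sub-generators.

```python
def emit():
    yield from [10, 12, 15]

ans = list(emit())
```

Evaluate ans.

Step 1: yield from delegates to the iterable, yielding each element.
Step 2: Collected values: [10, 12, 15].
Therefore ans = [10, 12, 15].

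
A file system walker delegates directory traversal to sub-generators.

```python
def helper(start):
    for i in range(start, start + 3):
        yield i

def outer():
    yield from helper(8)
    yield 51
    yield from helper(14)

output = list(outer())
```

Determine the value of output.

Step 1: outer() delegates to helper(8):
  yield 8
  yield 9
  yield 10
Step 2: yield 51
Step 3: Delegates to helper(14):
  yield 14
  yield 15
  yield 16
Therefore output = [8, 9, 10, 51, 14, 15, 16].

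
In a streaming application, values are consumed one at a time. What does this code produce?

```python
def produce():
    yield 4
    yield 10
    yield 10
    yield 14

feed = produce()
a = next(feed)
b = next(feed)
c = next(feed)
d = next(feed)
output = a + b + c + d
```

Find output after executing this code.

Step 1: Create generator and consume all values:
  a = next(feed) = 4
  b = next(feed) = 10
  c = next(feed) = 10
  d = next(feed) = 14
Step 2: output = 4 + 10 + 10 + 14 = 38.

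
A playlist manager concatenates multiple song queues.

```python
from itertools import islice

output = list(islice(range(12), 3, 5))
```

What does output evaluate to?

Step 1: islice(range(12), 3, 5) takes elements at indices [3, 5).
Step 2: Elements: [3, 4].
Therefore output = [3, 4].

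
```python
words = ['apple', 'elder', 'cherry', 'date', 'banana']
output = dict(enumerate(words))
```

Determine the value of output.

Step 1: enumerate pairs indices with words:
  0 -> 'apple'
  1 -> 'elder'
  2 -> 'cherry'
  3 -> 'date'
  4 -> 'banana'
Therefore output = {0: 'apple', 1: 'elder', 2: 'cherry', 3: 'date', 4: 'banana'}.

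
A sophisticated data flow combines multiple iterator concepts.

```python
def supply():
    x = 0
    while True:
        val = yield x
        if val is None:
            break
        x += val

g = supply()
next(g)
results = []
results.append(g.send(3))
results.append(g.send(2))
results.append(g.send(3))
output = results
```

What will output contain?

Step 1: next(g) -> yield 0.
Step 2: send(3) -> x = 3, yield 3.
Step 3: send(2) -> x = 5, yield 5.
Step 4: send(3) -> x = 8, yield 8.
Therefore output = [3, 5, 8].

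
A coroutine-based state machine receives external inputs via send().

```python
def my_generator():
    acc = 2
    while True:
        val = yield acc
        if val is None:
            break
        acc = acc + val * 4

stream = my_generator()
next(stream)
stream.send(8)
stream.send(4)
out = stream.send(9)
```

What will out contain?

Step 1: next() -> yield acc=2.
Step 2: send(8) -> val=8, acc = 2 + 8*4 = 34, yield 34.
Step 3: send(4) -> val=4, acc = 34 + 4*4 = 50, yield 50.
Step 4: send(9) -> val=9, acc = 50 + 9*4 = 86, yield 86.
Therefore out = 86.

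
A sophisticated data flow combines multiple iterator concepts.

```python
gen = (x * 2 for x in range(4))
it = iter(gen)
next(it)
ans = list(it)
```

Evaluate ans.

Step 1: Generator produces [0, 2, 4, 6].
Step 2: next(it) consumes first element (0).
Step 3: list(it) collects remaining: [2, 4, 6].
Therefore ans = [2, 4, 6].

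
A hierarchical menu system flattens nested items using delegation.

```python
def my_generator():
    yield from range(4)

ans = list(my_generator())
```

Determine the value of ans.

Step 1: yield from delegates to the iterable, yielding each element.
Step 2: Collected values: [0, 1, 2, 3].
Therefore ans = [0, 1, 2, 3].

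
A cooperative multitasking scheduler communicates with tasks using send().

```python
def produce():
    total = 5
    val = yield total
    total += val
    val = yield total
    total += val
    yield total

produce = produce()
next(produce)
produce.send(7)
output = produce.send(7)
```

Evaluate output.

Step 1: next() -> yield total=5.
Step 2: send(7) -> val=7, total = 5+7 = 12, yield 12.
Step 3: send(7) -> val=7, total = 12+7 = 19, yield 19.
Therefore output = 19.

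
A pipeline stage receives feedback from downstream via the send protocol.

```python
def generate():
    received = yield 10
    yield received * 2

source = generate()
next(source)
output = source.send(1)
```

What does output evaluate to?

Step 1: next(source) advances to first yield, producing 10.
Step 2: send(1) resumes, received = 1.
Step 3: yield received * 2 = 1 * 2 = 2.
Therefore output = 2.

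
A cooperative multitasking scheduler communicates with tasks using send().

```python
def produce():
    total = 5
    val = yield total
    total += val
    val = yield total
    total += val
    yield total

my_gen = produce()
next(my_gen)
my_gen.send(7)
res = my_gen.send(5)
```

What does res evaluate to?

Step 1: next() -> yield total=5.
Step 2: send(7) -> val=7, total = 5+7 = 12, yield 12.
Step 3: send(5) -> val=5, total = 12+5 = 17, yield 17.
Therefore res = 17.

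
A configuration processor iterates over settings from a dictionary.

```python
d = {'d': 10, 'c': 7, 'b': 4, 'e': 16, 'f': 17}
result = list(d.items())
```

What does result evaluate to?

Step 1: d.items() returns (key, value) pairs in insertion order.
Therefore result = [('d', 10), ('c', 7), ('b', 4), ('e', 16), ('f', 17)].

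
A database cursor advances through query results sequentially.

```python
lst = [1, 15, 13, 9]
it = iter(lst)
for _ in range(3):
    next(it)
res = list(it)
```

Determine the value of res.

Step 1: Create iterator over [1, 15, 13, 9].
Step 2: Advance 3 positions (consuming [1, 15, 13]).
Step 3: list() collects remaining elements: [9].
Therefore res = [9].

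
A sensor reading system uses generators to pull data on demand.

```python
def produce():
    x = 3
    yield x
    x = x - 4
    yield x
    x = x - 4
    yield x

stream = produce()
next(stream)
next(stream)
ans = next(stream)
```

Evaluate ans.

Step 1: Trace through generator execution:
  Yield 1: x starts at 3, yield 3
  Yield 2: x = 3 - 4 = -1, yield -1
  Yield 3: x = -1 - 4 = -5, yield -5
Step 2: First next() gets 3, second next() gets the second value, third next() yields -5.
Therefore ans = -5.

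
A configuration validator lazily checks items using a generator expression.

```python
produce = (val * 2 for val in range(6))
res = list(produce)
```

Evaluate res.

Step 1: For each val in range(6), compute val*2:
  val=0: 0*2 = 0
  val=1: 1*2 = 2
  val=2: 2*2 = 4
  val=3: 3*2 = 6
  val=4: 4*2 = 8
  val=5: 5*2 = 10
Therefore res = [0, 2, 4, 6, 8, 10].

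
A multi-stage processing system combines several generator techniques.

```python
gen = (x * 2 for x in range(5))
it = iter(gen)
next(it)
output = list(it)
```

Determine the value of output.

Step 1: Generator produces [0, 2, 4, 6, 8].
Step 2: next(it) consumes first element (0).
Step 3: list(it) collects remaining: [2, 4, 6, 8].
Therefore output = [2, 4, 6, 8].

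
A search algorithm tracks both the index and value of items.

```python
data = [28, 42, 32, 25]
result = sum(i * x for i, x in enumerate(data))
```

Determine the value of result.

Step 1: Compute i * x for each (i, x) in enumerate([28, 42, 32, 25]):
  i=0, x=28: 0*28 = 0
  i=1, x=42: 1*42 = 42
  i=2, x=32: 2*32 = 64
  i=3, x=25: 3*25 = 75
Step 2: sum = 0 + 42 + 64 + 75 = 181.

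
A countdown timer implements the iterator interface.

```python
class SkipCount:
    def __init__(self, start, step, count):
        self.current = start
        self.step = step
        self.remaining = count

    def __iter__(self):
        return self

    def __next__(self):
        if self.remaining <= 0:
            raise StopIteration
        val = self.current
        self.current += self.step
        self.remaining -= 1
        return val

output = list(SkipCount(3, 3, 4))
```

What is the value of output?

Step 1: SkipCount starts at 3, increments by 3, for 4 steps:
  Yield 3, then current += 3
  Yield 6, then current += 3
  Yield 9, then current += 3
  Yield 12, then current += 3
Therefore output = [3, 6, 9, 12].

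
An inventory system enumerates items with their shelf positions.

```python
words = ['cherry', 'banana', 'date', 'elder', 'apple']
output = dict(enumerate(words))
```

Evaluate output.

Step 1: enumerate pairs indices with words:
  0 -> 'cherry'
  1 -> 'banana'
  2 -> 'date'
  3 -> 'elder'
  4 -> 'apple'
Therefore output = {0: 'cherry', 1: 'banana', 2: 'date', 3: 'elder', 4: 'apple'}.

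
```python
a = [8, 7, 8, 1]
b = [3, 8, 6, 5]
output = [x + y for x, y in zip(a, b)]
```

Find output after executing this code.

Step 1: Add corresponding elements:
  8 + 3 = 11
  7 + 8 = 15
  8 + 6 = 14
  1 + 5 = 6
Therefore output = [11, 15, 14, 6].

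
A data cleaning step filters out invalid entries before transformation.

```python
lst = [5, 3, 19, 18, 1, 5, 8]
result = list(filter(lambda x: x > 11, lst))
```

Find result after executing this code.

Step 1: Filter elements > 11:
  5: removed
  3: removed
  19: kept
  18: kept
  1: removed
  5: removed
  8: removed
Therefore result = [19, 18].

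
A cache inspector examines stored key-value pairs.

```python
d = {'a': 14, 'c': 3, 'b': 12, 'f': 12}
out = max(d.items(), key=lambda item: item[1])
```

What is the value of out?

Step 1: Find item with maximum value:
  ('a', 14)
  ('c', 3)
  ('b', 12)
  ('f', 12)
Step 2: Maximum value is 14 at key 'a'.
Therefore out = ('a', 14).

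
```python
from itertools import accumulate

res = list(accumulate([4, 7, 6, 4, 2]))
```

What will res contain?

Step 1: accumulate computes running sums:
  + 4 = 4
  + 7 = 11
  + 6 = 17
  + 4 = 21
  + 2 = 23
Therefore res = [4, 11, 17, 21, 23].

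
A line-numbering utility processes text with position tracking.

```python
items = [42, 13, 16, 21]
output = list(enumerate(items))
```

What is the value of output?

Step 1: enumerate pairs each element with its index:
  (0, 42)
  (1, 13)
  (2, 16)
  (3, 21)
Therefore output = [(0, 42), (1, 13), (2, 16), (3, 21)].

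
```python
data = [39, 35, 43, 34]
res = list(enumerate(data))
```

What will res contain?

Step 1: enumerate pairs each element with its index:
  (0, 39)
  (1, 35)
  (2, 43)
  (3, 34)
Therefore res = [(0, 39), (1, 35), (2, 43), (3, 34)].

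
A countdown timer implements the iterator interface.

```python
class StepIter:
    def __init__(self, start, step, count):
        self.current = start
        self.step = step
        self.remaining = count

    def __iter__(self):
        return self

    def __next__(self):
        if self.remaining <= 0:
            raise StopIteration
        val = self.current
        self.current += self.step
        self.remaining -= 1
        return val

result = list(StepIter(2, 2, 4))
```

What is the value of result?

Step 1: StepIter starts at 2, increments by 2, for 4 steps:
  Yield 2, then current += 2
  Yield 4, then current += 2
  Yield 6, then current += 2
  Yield 8, then current += 2
Therefore result = [2, 4, 6, 8].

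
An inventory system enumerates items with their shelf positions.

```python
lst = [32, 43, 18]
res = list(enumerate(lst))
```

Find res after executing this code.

Step 1: enumerate pairs each element with its index:
  (0, 32)
  (1, 43)
  (2, 18)
Therefore res = [(0, 32), (1, 43), (2, 18)].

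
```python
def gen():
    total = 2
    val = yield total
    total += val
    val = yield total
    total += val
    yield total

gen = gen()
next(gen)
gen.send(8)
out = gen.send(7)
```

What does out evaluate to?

Step 1: next() -> yield total=2.
Step 2: send(8) -> val=8, total = 2+8 = 10, yield 10.
Step 3: send(7) -> val=7, total = 10+7 = 17, yield 17.
Therefore out = 17.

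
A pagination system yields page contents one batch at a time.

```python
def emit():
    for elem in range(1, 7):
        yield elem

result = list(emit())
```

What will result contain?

Step 1: The generator yields each value from range(1, 7).
Step 2: list() consumes all yields: [1, 2, 3, 4, 5, 6].
Therefore result = [1, 2, 3, 4, 5, 6].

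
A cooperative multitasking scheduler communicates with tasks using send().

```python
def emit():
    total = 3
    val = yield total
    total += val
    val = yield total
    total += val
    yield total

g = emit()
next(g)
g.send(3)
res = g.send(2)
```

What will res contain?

Step 1: next() -> yield total=3.
Step 2: send(3) -> val=3, total = 3+3 = 6, yield 6.
Step 3: send(2) -> val=2, total = 6+2 = 8, yield 8.
Therefore res = 8.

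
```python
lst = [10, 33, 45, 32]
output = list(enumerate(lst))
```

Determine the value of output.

Step 1: enumerate pairs each element with its index:
  (0, 10)
  (1, 33)
  (2, 45)
  (3, 32)
Therefore output = [(0, 10), (1, 33), (2, 45), (3, 32)].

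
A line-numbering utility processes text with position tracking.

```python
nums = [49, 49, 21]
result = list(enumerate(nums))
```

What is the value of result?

Step 1: enumerate pairs each element with its index:
  (0, 49)
  (1, 49)
  (2, 21)
Therefore result = [(0, 49), (1, 49), (2, 21)].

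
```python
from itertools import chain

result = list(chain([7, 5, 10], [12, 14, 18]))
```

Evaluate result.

Step 1: chain() concatenates iterables: [7, 5, 10] + [12, 14, 18].
Therefore result = [7, 5, 10, 12, 14, 18].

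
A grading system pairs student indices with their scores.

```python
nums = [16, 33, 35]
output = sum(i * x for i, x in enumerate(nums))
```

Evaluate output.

Step 1: Compute i * x for each (i, x) in enumerate([16, 33, 35]):
  i=0, x=16: 0*16 = 0
  i=1, x=33: 1*33 = 33
  i=2, x=35: 2*35 = 70
Step 2: sum = 0 + 33 + 70 = 103.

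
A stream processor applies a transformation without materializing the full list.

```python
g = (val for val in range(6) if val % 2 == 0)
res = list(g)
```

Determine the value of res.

Step 1: Filter range(6) keeping only even values:
  val=0: even, included
  val=1: odd, excluded
  val=2: even, included
  val=3: odd, excluded
  val=4: even, included
  val=5: odd, excluded
Therefore res = [0, 2, 4].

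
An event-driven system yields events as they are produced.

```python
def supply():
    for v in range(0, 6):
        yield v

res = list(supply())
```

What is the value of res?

Step 1: The generator yields each value from range(0, 6).
Step 2: list() consumes all yields: [0, 1, 2, 3, 4, 5].
Therefore res = [0, 1, 2, 3, 4, 5].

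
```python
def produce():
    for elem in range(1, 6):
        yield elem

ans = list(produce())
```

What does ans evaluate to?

Step 1: The generator yields each value from range(1, 6).
Step 2: list() consumes all yields: [1, 2, 3, 4, 5].
Therefore ans = [1, 2, 3, 4, 5].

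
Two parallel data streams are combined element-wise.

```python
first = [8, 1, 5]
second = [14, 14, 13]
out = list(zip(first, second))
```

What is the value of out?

Step 1: zip pairs elements at same index:
  Index 0: (8, 14)
  Index 1: (1, 14)
  Index 2: (5, 13)
Therefore out = [(8, 14), (1, 14), (5, 13)].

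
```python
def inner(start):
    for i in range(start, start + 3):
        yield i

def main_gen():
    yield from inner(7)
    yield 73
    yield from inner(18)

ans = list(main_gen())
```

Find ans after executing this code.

Step 1: main_gen() delegates to inner(7):
  yield 7
  yield 8
  yield 9
Step 2: yield 73
Step 3: Delegates to inner(18):
  yield 18
  yield 19
  yield 20
Therefore ans = [7, 8, 9, 73, 18, 19, 20].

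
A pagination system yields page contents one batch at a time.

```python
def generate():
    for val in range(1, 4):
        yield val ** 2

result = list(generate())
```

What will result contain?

Step 1: For each val in range(1, 4), yield val**2:
  val=1: yield 1**2 = 1
  val=2: yield 2**2 = 4
  val=3: yield 3**2 = 9
Therefore result = [1, 4, 9].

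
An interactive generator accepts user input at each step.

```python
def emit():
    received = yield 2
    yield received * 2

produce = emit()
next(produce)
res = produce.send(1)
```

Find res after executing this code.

Step 1: next(produce) advances to first yield, producing 2.
Step 2: send(1) resumes, received = 1.
Step 3: yield received * 2 = 1 * 2 = 2.
Therefore res = 2.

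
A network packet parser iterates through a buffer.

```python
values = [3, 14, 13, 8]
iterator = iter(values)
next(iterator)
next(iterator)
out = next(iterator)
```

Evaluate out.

Step 1: Create iterator over [3, 14, 13, 8].
Step 2: next() consumes 3.
Step 3: next() consumes 14.
Step 4: next() returns 13.
Therefore out = 13.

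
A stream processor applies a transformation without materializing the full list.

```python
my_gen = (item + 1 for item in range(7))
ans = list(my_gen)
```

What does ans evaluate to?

Step 1: For each item in range(7), compute item+1:
  item=0: 0+1 = 1
  item=1: 1+1 = 2
  item=2: 2+1 = 3
  item=3: 3+1 = 4
  item=4: 4+1 = 5
  item=5: 5+1 = 6
  item=6: 6+1 = 7
Therefore ans = [1, 2, 3, 4, 5, 6, 7].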